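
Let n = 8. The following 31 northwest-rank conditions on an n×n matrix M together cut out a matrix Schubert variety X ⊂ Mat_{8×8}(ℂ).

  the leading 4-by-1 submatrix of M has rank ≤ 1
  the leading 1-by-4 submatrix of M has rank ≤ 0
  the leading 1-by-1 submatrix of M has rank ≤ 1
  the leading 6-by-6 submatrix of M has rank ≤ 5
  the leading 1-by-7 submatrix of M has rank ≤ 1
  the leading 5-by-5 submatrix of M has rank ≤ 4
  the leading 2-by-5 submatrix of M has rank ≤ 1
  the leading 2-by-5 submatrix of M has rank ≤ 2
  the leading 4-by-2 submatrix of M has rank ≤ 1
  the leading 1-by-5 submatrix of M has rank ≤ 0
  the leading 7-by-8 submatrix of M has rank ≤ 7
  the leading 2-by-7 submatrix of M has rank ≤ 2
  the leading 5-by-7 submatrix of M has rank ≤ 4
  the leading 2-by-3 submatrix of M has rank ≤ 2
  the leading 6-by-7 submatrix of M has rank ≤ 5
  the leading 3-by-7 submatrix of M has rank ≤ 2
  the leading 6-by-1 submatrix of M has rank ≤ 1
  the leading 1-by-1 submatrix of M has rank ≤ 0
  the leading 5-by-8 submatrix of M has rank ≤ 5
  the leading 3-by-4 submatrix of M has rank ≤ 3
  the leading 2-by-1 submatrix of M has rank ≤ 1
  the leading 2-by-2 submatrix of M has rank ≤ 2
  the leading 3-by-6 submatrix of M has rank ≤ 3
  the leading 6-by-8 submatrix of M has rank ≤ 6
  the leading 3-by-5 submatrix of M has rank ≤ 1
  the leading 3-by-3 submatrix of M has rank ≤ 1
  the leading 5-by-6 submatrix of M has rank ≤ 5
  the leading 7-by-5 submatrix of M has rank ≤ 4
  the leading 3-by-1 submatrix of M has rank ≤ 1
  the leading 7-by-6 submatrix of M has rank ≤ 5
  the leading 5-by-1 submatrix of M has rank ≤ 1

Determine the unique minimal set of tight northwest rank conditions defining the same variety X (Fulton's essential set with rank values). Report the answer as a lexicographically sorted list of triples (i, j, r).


Recovering R(i,j) via the rank-extension bound from the 31 conditions:

  0  0  0  0  0  1  1  1
  1  1  1  1  1  2  2  2
  1  1  1  1  1  2  2  3
  1  1  2  2  2  3  3  4
  1  2  3  3  3  4  4  5
  1  2  3  4  4  5  5  6
  1  2  3  4  4  5  6  7
  1  2  3  4  5  6  7  8

so w = (6, 1, 8, 3, 2, 4, 7, 5).

Rothe diagram D(w) (12 cells), 5 SE-corners (essential conditions):

[(1, 5, 0), (3, 5, 1), (3, 7, 2), (4, 2, 1), (7, 5, 4)]


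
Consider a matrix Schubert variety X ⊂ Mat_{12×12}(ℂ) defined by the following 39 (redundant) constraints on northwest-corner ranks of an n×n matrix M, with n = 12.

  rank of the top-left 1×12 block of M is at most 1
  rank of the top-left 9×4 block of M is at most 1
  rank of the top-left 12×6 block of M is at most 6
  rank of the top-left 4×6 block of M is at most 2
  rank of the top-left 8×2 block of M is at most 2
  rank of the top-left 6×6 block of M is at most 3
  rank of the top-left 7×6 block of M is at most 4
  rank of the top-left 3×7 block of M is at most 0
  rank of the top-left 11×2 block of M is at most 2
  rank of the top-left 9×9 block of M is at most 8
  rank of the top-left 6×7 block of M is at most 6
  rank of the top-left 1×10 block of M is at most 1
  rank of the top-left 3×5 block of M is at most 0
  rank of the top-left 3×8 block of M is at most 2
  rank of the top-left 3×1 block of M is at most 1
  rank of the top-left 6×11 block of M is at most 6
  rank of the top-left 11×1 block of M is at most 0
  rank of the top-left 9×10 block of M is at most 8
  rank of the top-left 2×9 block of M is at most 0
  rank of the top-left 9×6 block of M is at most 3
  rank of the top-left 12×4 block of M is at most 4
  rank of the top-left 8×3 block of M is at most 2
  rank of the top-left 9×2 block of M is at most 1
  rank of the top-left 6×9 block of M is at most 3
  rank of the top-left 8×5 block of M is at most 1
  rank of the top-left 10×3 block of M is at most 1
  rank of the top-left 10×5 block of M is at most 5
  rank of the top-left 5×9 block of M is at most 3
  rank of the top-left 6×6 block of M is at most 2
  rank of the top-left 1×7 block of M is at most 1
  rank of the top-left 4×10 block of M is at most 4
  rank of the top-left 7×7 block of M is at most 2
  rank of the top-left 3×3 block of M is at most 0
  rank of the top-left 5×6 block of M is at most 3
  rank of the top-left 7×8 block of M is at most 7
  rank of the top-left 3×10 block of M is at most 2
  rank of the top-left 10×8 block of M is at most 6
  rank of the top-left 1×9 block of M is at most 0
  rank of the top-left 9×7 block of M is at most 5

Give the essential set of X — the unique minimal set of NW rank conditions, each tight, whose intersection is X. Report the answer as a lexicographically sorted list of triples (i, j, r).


Propagating the 39 rank bounds to every northwest block:

  0  0  0  0  0  0  0  0  0  1  1  1
  0  0  0  0  0  0  0  0  0  1  2  2
  0  0  0  0  0  0  0  1  1  2  3  3
  0  1  1  1  1  1  1  2  2  3  4  4
  0  1  1  1  1  2  2  3  3  4  5  5
  0  1  1  1  1  2  2  3  3  4  5  6
  0  1  1  1  1  2  2  3  4  5  6  7
  0  1  1  1  1  2  3  4  5  6  7  8
  0  1  1  1  2  3  4  5  6  7  8  9
  0  1  1  2  3  4  5  6  7  8  9  10
  0  1  2  3  4  5  6  7  8  9  10  11
  1  2  3  4  5  6  7  8  9  10  11  12

giving w = (10, 11, 8, 2, 6, 12, 9, 7, 5, 4, 3, 1) via Δ²R.

8 SE-corners of the 51-cell Rothe diagram give Ess(w):

[(2, 9, 0), (3, 7, 0), (6, 9, 3), (7, 7, 2), (8, 5, 1), (9, 4, 1), (10, 3, 1), (11, 1, 0)]


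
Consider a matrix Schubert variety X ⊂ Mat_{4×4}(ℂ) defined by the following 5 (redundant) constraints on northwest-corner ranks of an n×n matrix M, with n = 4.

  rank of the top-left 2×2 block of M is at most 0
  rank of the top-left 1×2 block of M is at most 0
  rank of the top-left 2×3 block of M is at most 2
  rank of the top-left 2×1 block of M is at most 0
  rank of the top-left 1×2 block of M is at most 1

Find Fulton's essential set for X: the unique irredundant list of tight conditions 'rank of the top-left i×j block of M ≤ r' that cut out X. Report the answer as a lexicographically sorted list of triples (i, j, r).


Propagating the 5 rank bounds to every northwest block:

  row 1: 0, 0, 1, 1
  row 2: 0, 0, 1, 2
  row 3: 1, 1, 2, 3
  row 4: 1, 2, 3, 4

giving w = (3, 4, 1, 2) via Δ²R.

1 SE-corner of the 4-cell Rothe diagram gives Ess(w):

[(2, 2, 0)]


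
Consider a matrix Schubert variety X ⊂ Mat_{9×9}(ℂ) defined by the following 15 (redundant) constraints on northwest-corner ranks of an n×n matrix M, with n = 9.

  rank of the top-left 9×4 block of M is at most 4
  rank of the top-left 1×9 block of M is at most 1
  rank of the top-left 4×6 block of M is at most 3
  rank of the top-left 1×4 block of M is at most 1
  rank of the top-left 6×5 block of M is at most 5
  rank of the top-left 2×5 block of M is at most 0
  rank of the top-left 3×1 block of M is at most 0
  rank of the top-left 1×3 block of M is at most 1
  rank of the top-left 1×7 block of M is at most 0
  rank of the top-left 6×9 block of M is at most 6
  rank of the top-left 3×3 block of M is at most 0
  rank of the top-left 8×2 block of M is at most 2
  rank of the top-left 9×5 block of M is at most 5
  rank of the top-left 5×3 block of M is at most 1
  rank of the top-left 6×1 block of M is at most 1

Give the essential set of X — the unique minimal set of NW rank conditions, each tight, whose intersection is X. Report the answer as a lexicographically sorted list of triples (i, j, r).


Computing R[i][j] = min implied NW-rank bound (n=9, 15 conditions):

  row 1: 0, 0, 0, 0, 0, 0, 0, 1, 1
  row 2: 0, 0, 0, 0, 0, 1, 1, 2, 2
  row 3: 0, 0, 0, 1, 1, 2, 2, 3, 3
  row 4: 1, 1, 1, 2, 2, 3, 3, 4, 4
  row 5: 1, 1, 1, 2, 3, 4, 4, 5, 5
  row 6: 1, 2, 2, 3, 4, 5, 5, 6, 6
  row 7: 1, 2, 3, 4, 5, 6, 6, 7, 7
  row 8: 1, 2, 3, 4, 5, 6, 7, 8, 8
  row 9: 1, 2, 3, 4, 5, 6, 7, 8, 9

so w = (8, 6, 4, 1, 5, 2, 3, 7, 9).

|D(w)|=17, |Ess(w)|=4:

[(1, 7, 0), (2, 5, 0), (3, 3, 0), (5, 3, 1)]


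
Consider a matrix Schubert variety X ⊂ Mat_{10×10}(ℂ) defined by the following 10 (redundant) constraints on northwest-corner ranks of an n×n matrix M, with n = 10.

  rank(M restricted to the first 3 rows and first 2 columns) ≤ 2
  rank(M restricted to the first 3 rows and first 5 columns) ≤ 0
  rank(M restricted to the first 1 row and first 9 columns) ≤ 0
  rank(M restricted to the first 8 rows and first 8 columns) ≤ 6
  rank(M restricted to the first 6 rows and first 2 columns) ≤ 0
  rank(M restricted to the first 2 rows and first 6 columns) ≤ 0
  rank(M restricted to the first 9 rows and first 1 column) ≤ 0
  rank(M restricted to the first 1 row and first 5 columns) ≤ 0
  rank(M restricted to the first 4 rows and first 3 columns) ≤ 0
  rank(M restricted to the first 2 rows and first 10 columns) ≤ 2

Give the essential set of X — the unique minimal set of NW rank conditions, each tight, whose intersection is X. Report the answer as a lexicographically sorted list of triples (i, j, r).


Recovering R(i,j) via the rank-extension bound from the 10 conditions:

  i=1: 0 0 0 0 0 0 0 0 0 1
  i=2: 0 0 0 0 0 0 1 1 1 2
  i=3: 0 0 0 0 0 1 2 2 2 3
  i=4: 0 0 0 1 1 2 3 3 3 4
  i=5: 0 0 1 2 2 3 4 4 4 5
  i=6: 0 0 1 2 3 4 5 5 5 6
  i=7: 0 1 2 3 4 5 6 6 6 7
  i=8: 0 1 2 3 4 5 6 6 7 8
  i=9: 0 1 2 3 4 5 6 7 8 9
  i=10: 1 2 3 4 5 6 7 8 9 10

hence w(1..10) = (10, 7, 6, 4, 3, 5, 2, 9, 8, 1).

D(w) has 31 cells with 7 SE-corners; essential set:

[(1, 9, 0), (2, 6, 0), (3, 5, 0), (4, 3, 0), (6, 2, 0), (8, 8, 6), (9, 1, 0)]


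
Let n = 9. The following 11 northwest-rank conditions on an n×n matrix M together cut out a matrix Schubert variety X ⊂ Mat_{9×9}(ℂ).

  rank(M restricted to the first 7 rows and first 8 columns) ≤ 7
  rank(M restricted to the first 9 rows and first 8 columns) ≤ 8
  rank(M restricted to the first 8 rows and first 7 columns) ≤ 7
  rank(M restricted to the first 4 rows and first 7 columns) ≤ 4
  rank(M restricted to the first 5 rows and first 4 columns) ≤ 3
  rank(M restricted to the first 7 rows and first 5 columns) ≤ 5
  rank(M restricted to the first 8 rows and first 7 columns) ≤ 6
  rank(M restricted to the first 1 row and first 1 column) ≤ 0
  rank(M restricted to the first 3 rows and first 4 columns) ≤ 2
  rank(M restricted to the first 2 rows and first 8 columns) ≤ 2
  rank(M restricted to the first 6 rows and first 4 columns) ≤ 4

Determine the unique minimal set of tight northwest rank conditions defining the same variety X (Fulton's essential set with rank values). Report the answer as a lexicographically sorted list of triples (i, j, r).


The tightest implied rank at each (i,j), from the 11 conditions:

  row 1: 0, 1, 1, 1, 1, 1, 1, 1, 1
  row 2: 1, 2, 2, 2, 2, 2, 2, 2, 2
  row 3: 1, 2, 2, 2, 3, 3, 3, 3, 3
  row 4: 1, 2, 3, 3, 4, 4, 4, 4, 4
  row 5: 1, 2, 3, 3, 4, 5, 5, 5, 5
  row 6: 1, 2, 3, 4, 5, 6, 6, 6, 6
  row 7: 1, 2, 3, 4, 5, 6, 6, 7, 7
  row 8: 1, 2, 3, 4, 5, 6, 6, 7, 8
  row 9: 1, 2, 3, 4, 5, 6, 7, 8, 9

hence w(1..9) = (2, 1, 5, 3, 6, 4, 8, 9, 7).

D(w) has 6 cells with 4 SE-corners; essential set:

[(1, 1, 0), (3, 4, 2), (5, 4, 3), (8, 7, 6)]


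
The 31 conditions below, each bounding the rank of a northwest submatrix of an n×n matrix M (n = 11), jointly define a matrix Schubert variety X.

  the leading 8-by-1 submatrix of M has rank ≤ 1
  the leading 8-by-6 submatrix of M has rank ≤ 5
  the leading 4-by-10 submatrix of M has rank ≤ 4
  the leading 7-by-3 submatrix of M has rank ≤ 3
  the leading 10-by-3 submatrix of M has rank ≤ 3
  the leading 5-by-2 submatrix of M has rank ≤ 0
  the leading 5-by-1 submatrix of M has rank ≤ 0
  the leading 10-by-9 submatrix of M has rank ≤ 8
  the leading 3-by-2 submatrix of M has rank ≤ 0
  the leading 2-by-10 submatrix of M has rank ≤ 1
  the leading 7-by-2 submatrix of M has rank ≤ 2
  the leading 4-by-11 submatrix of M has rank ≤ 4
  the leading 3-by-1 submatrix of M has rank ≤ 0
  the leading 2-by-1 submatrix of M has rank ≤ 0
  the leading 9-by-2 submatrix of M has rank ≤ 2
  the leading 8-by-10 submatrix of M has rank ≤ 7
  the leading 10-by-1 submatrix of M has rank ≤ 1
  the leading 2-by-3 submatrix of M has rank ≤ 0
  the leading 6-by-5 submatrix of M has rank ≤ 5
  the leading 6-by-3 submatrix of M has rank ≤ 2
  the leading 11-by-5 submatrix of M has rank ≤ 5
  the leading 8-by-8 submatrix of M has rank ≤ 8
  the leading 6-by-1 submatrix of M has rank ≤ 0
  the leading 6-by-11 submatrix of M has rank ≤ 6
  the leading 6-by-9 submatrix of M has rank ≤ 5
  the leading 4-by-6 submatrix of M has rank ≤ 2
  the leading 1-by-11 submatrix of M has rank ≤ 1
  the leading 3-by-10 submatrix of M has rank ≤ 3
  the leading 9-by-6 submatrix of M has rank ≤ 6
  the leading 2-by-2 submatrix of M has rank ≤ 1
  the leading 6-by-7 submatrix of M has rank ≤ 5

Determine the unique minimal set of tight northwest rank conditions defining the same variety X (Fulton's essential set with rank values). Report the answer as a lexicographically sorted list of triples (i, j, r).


Recovering R(i,j) via the rank-extension bound from the 31 conditions:

  R[1]: 0 | 0 | 0 | 1 | 1 | 1 | 1 | 1 | 1 | 1 | 1
  R[2]: 0 | 0 | 0 | 1 | 1 | 1 | 1 | 1 | 1 | 1 | 2
  R[3]: 0 | 0 | 1 | 2 | 2 | 2 | 2 | 2 | 2 | 2 | 3
  R[4]: 0 | 0 | 1 | 2 | 2 | 2 | 3 | 3 | 3 | 3 | 4
  R[5]: 0 | 0 | 1 | 2 | 3 | 3 | 4 | 4 | 4 | 4 | 5
  R[6]: 0 | 1 | 2 | 3 | 4 | 4 | 5 | 5 | 5 | 5 | 6
  R[7]: 1 | 2 | 3 | 4 | 5 | 5 | 6 | 6 | 6 | 6 | 7
  R[8]: 1 | 2 | 3 | 4 | 5 | 5 | 6 | 7 | 7 | 7 | 8
  R[9]: 1 | 2 | 3 | 4 | 5 | 6 | 7 | 8 | 8 | 8 | 9
  R[10]: 1 | 2 | 3 | 4 | 5 | 6 | 7 | 8 | 8 | 9 | 10
  R[11]: 1 | 2 | 3 | 4 | 5 | 6 | 7 | 8 | 9 | 10 | 11

the unique w with this rank table is (4, 11, 3, 7, 5, 2, 1, 8, 6, 10, 9).

Fulton essential set (7 of the 23 Rothe cells):

[(2, 3, 0), (2, 10, 1), (4, 6, 2), (5, 2, 0), (6, 1, 0), (8, 6, 5), (10, 9, 8)]


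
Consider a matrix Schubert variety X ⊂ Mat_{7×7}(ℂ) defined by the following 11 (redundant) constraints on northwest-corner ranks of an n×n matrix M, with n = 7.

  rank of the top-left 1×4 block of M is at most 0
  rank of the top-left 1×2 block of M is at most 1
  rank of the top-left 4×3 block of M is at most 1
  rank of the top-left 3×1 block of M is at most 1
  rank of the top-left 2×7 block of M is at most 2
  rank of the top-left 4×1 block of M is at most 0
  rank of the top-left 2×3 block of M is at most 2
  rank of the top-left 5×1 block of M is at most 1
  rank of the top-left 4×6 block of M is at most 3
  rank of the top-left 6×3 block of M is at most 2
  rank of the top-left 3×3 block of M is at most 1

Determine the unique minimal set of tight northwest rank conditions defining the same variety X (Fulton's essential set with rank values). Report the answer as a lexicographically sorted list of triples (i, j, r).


Recovering R(i,j) via the rank-extension bound from the 11 conditions:

  row 1: 0  0  0  0  1  1  1
  row 2: 0  1  1  1  2  2  2
  row 3: 0  1  1  2  3  3  3
  row 4: 0  1  1  2  3  3  4
  row 5: 1  2  2  3  4  4  5
  row 6: 1  2  2  3  4  5  6
  row 7: 1  2  3  4  5  6  7

giving w = (5, 2, 4, 7, 1, 6, 3) via Δ²R.

5 SE-corners of the 11-cell Rothe diagram give Ess(w):

[(1, 4, 0), (4, 1, 0), (4, 3, 1), (4, 6, 3), (6, 3, 2)]


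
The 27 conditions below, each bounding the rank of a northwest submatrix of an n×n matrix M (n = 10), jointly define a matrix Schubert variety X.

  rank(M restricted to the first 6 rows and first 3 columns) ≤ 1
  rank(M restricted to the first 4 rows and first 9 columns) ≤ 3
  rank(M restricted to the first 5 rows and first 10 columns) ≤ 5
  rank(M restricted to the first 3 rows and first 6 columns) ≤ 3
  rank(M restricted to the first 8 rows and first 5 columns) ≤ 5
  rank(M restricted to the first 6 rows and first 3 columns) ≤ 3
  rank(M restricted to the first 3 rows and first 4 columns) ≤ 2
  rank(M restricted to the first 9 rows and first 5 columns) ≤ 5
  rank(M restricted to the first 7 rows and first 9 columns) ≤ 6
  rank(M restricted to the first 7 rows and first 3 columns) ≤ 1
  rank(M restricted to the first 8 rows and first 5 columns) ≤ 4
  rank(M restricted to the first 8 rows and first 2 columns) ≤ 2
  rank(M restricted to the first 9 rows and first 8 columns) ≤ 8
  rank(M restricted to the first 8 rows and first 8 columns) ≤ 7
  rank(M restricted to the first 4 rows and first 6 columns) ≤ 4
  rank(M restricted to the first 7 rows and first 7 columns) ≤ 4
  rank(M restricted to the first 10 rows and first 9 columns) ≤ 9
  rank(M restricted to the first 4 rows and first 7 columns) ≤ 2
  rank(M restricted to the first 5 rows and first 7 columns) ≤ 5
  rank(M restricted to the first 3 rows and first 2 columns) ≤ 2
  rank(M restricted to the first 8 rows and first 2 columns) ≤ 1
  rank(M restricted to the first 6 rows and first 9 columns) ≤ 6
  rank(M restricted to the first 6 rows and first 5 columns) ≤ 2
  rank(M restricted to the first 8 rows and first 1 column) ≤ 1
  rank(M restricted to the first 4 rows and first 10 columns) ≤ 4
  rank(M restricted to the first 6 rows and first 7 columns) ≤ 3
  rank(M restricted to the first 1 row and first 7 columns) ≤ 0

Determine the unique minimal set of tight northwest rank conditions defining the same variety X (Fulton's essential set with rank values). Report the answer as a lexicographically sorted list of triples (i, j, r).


Recovering R(i,j) via the rank-extension bound from the 27 conditions:

  row 1: 0 | 0 | 0 | 0 | 0 | 0 | 0 | 1 | 1 | 1
  row 2: 1 | 1 | 1 | 1 | 1 | 1 | 1 | 2 | 2 | 2
  row 3: 1 | 1 | 1 | 2 | 2 | 2 | 2 | 3 | 3 | 3
  row 4: 1 | 1 | 1 | 2 | 2 | 2 | 2 | 3 | 3 | 4
  row 5: 1 | 1 | 1 | 2 | 2 | 3 | 3 | 4 | 4 | 5
  row 6: 1 | 1 | 1 | 2 | 2 | 3 | 3 | 4 | 5 | 6
  row 7: 1 | 1 | 1 | 2 | 3 | 4 | 4 | 5 | 6 | 7
  row 8: 1 | 1 | 2 | 3 | 4 | 5 | 5 | 6 | 7 | 8
  row 9: 1 | 2 | 3 | 4 | 5 | 6 | 6 | 7 | 8 | 9
  row 10: 1 | 2 | 3 | 4 | 5 | 6 | 7 | 8 | 9 | 10

hence w(1..10) = (8, 1, 4, 10, 6, 9, 5, 3, 2, 7).

7 SE-corners of the 25-cell Rothe diagram give Ess(w):

[(1, 7, 0), (4, 7, 2), (4, 9, 3), (6, 5, 2), (6, 7, 3), (7, 3, 1), (8, 2, 1)]


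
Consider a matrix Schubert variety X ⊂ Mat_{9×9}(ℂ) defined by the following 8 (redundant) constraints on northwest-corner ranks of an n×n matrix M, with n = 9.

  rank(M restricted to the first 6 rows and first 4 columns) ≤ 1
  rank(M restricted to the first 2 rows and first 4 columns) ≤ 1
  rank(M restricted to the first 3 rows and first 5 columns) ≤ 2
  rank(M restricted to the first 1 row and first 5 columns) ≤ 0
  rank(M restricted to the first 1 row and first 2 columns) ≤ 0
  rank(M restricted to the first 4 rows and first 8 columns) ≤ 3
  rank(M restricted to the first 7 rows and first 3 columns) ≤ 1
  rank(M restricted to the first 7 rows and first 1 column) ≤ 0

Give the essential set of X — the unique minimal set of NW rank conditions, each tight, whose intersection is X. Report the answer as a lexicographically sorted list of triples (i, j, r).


Recovering R(i,j) via the rank-extension bound from the 8 conditions:

  row 1: 0  0  0  0  0  1  1  1  1
  row 2: 0  1  1  1  1  2  2  2  2
  row 3: 0  1  1  1  2  3  3  3  3
  row 4: 0  1  1  1  2  3  3  3  4
  row 5: 0  1  1  1  2  3  4  4  5
  row 6: 0  1  1  1  2  3  4  5  6
  row 7: 0  1  1  2  3  4  5  6  7
  row 8: 1  2  2  3  4  5  6  7  8
  row 9: 1  2  3  4  5  6  7  8  9

the unique w with this rank table is (6, 2, 5, 9, 7, 8, 4, 1, 3).

Rothe diagram D(w) (22 cells), 5 SE-corners (essential conditions):

[(1, 5, 0), (4, 8, 3), (6, 4, 1), (7, 1, 0), (7, 3, 1)]


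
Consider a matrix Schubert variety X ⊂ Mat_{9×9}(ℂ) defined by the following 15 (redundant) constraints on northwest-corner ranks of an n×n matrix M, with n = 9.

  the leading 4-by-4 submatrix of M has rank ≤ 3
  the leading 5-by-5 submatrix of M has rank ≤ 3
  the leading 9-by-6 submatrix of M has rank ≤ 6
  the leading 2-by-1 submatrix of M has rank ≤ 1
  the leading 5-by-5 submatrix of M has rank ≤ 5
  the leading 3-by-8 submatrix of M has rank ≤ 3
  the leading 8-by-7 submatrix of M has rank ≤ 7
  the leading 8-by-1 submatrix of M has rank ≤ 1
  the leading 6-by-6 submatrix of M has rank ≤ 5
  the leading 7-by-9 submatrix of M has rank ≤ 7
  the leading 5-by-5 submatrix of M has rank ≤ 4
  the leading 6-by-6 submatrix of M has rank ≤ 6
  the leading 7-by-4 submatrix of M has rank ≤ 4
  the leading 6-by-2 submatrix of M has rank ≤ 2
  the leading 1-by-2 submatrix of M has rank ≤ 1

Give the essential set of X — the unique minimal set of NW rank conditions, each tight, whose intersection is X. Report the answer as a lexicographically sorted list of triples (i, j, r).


Computing R[i][j] = min implied NW-rank bound (n=9, 15 conditions):

  row 1: 1 1 1 1 1 1 1 1 1
  row 2: 1 2 2 2 2 2 2 2 2
  row 3: 1 2 3 3 3 3 3 3 3
  row 4: 1 2 3 3 3 4 4 4 4
  row 5: 1 2 3 3 3 4 5 5 5
  row 6: 1 2 3 4 4 5 6 6 6
  row 7: 1 2 3 4 5 6 7 7 7
  row 8: 1 2 3 4 5 6 7 8 8
  row 9: 1 2 3 4 5 6 7 8 9

giving w = (1, 2, 3, 6, 7, 4, 5, 8, 9) via Δ²R.

Rothe diagram D(w) (4 cells), 1 SE-corner (essential condition):

[(5, 5, 3)]


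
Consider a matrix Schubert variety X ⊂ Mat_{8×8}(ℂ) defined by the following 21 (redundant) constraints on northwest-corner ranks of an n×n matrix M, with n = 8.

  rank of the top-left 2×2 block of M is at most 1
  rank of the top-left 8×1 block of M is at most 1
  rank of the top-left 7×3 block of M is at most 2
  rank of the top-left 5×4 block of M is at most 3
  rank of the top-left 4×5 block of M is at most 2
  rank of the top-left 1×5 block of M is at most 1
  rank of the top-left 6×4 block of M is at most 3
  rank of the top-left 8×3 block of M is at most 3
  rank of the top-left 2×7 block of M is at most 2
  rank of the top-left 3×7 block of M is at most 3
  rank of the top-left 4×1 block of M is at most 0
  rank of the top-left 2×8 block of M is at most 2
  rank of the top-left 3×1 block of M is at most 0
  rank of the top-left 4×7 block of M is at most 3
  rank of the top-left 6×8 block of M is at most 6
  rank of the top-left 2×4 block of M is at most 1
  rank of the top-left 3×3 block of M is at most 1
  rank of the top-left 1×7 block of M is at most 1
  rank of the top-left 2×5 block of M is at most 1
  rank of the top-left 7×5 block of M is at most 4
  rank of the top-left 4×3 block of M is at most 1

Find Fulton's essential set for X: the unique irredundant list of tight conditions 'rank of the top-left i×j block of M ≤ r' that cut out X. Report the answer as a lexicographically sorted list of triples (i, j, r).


Rank table r_w(8×8) implied by the 21 constraints:

  i=1: 0 | 1 | 1 | 1 | 1 | 1 | 1 | 1
  i=2: 0 | 1 | 1 | 1 | 1 | 2 | 2 | 2
  i=3: 0 | 1 | 1 | 2 | 2 | 3 | 3 | 3
  i=4: 0 | 1 | 1 | 2 | 2 | 3 | 3 | 4
  i=5: 1 | 2 | 2 | 3 | 3 | 4 | 4 | 5
  i=6: 1 | 2 | 2 | 3 | 4 | 5 | 5 | 6
  i=7: 1 | 2 | 2 | 3 | 4 | 5 | 6 | 7
  i=8: 1 | 2 | 3 | 4 | 5 | 6 | 7 | 8

second differences of R give the permutation w = (2, 6, 4, 8, 1, 5, 7, 3).

Rothe diagram D(w) (13 cells), 6 SE-corners (essential conditions):

[(2, 5, 1), (4, 1, 0), (4, 3, 1), (4, 5, 2), (4, 7, 3), (7, 3, 2)]


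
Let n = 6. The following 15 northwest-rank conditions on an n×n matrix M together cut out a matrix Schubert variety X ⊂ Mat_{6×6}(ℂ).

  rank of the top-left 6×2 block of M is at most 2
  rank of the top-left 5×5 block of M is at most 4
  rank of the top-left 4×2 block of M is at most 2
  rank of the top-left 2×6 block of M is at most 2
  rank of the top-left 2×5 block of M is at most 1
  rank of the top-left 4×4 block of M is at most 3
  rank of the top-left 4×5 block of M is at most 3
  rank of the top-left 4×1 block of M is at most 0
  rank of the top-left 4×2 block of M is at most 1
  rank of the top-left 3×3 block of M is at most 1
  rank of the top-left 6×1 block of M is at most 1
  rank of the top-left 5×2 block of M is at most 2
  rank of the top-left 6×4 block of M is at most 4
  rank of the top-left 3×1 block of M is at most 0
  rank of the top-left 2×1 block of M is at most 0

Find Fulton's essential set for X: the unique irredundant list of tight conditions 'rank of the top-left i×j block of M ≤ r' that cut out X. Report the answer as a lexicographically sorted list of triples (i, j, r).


Computing R[i][j] = min implied NW-rank bound (n=6, 15 conditions):

  0 | 1 | 1 | 1 | 1 | 1
  0 | 1 | 1 | 1 | 1 | 2
  0 | 1 | 1 | 2 | 2 | 3
  0 | 1 | 2 | 3 | 3 | 4
  1 | 2 | 3 | 4 | 4 | 5
  1 | 2 | 3 | 4 | 5 | 6

hence w(1..6) = (2, 6, 4, 3, 1, 5).

Rothe diagram D(w) (8 cells), 3 SE-corners (essential conditions):

[(2, 5, 1), (3, 3, 1), (4, 1, 0)]


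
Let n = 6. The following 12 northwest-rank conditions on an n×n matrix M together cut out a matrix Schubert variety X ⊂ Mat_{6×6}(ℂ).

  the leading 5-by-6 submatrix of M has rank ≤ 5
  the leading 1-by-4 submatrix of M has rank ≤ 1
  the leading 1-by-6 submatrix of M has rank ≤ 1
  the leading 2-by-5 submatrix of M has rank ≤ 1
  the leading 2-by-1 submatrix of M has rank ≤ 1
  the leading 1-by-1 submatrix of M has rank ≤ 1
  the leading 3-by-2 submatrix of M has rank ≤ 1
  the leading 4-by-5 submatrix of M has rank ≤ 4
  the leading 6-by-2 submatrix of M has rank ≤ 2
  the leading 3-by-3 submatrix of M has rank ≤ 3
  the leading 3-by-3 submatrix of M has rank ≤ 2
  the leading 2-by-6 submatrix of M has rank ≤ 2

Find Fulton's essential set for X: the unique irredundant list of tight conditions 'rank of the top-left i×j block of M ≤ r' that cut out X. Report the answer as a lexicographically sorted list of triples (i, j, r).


Computing R[i][j] = min implied NW-rank bound (n=6, 12 conditions):

  i=1: 1, 1, 1, 1, 1, 1
  i=2: 1, 1, 1, 1, 1, 2
  i=3: 1, 1, 2, 2, 2, 3
  i=4: 1, 2, 3, 3, 3, 4
  i=5: 1, 2, 3, 4, 4, 5
  i=6: 1, 2, 3, 4, 5, 6

reading off 1-entries of Δ²R: w = (1, 6, 3, 2, 4, 5).

Fulton essential set (2 of the 5 Rothe cells):

[(2, 5, 1), (3, 2, 1)]


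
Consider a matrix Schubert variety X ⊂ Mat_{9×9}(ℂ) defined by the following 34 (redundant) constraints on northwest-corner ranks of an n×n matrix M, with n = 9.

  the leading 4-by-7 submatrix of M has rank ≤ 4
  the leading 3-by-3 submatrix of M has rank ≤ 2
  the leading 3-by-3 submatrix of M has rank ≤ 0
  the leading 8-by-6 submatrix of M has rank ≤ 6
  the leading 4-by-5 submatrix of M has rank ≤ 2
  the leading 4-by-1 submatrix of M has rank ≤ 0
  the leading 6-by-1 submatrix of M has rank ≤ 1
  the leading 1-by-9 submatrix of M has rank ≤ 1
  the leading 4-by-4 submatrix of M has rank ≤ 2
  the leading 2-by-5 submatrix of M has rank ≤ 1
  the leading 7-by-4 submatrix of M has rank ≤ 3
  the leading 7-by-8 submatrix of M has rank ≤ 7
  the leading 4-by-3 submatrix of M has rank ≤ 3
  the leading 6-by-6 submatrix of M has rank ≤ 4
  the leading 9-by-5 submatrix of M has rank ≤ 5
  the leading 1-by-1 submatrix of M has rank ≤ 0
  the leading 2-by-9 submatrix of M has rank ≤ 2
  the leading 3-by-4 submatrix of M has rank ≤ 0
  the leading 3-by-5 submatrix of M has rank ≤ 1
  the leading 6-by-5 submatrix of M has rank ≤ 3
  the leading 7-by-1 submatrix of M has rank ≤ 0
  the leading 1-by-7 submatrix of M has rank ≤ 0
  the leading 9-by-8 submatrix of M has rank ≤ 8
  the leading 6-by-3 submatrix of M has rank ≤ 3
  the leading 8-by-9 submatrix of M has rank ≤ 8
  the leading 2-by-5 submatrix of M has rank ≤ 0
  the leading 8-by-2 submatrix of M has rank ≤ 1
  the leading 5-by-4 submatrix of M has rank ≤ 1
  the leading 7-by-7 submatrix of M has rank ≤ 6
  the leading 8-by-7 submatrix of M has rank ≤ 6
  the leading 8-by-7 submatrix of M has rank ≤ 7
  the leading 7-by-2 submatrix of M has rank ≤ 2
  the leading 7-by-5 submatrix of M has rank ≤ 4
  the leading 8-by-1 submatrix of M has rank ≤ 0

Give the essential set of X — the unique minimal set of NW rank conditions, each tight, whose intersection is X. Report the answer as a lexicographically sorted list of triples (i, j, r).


Computing R[i][j] = min implied NW-rank bound (n=9, 34 conditions):

  R[1]: 0, 0, 0, 0, 0, 0, 0, 1, 1
  R[2]: 0, 0, 0, 0, 0, 1, 1, 2, 2
  R[3]: 0, 0, 0, 0, 1, 2, 2, 3, 3
  R[4]: 0, 1, 1, 1, 2, 3, 3, 4, 4
  R[5]: 0, 1, 1, 1, 2, 3, 4, 5, 5
  R[6]: 0, 1, 2, 2, 3, 4, 5, 6, 6
  R[7]: 0, 1, 2, 3, 4, 5, 6, 7, 7
  R[8]: 0, 1, 2, 3, 4, 5, 6, 7, 8
  R[9]: 1, 2, 3, 4, 5, 6, 7, 8, 9

hence w(1..9) = (8, 6, 5, 2, 7, 3, 4, 9, 1).

D(w) has 23 cells with 5 SE-corners; essential set:

[(1, 7, 0), (2, 5, 0), (3, 4, 0), (5, 4, 1), (8, 1, 0)]


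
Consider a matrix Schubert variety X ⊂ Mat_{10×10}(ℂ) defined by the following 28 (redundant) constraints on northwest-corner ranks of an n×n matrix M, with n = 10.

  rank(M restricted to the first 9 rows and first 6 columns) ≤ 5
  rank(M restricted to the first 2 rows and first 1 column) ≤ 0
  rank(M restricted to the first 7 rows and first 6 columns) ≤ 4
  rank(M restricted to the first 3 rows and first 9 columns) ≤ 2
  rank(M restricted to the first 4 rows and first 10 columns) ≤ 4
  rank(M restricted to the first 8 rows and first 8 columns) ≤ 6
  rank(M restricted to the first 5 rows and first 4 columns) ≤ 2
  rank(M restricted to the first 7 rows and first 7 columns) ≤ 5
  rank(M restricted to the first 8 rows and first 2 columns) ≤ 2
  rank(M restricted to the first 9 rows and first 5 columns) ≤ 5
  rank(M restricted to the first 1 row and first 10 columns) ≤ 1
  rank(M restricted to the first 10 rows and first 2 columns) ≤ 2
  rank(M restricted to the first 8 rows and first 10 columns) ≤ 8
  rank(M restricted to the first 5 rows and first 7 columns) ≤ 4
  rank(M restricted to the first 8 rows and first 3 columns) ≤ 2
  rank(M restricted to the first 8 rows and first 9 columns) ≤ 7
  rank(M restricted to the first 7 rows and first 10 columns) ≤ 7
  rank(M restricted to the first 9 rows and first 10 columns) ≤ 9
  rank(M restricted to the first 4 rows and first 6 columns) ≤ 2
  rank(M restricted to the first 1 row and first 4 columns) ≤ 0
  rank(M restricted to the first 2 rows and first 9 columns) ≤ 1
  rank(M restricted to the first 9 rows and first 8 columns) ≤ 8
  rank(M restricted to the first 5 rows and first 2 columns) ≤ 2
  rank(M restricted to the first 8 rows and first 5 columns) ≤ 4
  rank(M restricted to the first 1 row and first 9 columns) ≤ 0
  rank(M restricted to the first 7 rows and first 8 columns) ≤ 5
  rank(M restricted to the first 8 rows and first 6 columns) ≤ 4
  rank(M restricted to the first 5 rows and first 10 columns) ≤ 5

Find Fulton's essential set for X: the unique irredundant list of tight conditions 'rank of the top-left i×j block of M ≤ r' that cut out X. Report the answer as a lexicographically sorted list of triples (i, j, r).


Reconstructing r_w from the 28 given conditions:

  i=1: 0, 0, 0, 0, 0, 0, 0, 0, 0, 1
  i=2: 0, 1, 1, 1, 1, 1, 1, 1, 1, 2
  i=3: 1, 2, 2, 2, 2, 2, 2, 2, 2, 3
  i=4: 1, 2, 2, 2, 2, 2, 3, 3, 3, 4
  i=5: 1, 2, 2, 2, 3, 3, 4, 4, 4, 5
  i=6: 1, 2, 2, 3, 4, 4, 5, 5, 5, 6
  i=7: 1, 2, 2, 3, 4, 4, 5, 5, 6, 7
  i=8: 1, 2, 2, 3, 4, 4, 5, 6, 7, 8
  i=9: 1, 2, 3, 4, 5, 5, 6, 7, 8, 9
  i=10: 1, 2, 3, 4, 5, 6, 7, 8, 9, 10

so w = (10, 2, 1, 7, 5, 4, 9, 8, 3, 6).

D(w) has 22 cells with 7 SE-corners; essential set:

[(1, 9, 0), (2, 1, 0), (4, 6, 2), (5, 4, 2), (7, 8, 5), (8, 3, 2), (8, 6, 4)]


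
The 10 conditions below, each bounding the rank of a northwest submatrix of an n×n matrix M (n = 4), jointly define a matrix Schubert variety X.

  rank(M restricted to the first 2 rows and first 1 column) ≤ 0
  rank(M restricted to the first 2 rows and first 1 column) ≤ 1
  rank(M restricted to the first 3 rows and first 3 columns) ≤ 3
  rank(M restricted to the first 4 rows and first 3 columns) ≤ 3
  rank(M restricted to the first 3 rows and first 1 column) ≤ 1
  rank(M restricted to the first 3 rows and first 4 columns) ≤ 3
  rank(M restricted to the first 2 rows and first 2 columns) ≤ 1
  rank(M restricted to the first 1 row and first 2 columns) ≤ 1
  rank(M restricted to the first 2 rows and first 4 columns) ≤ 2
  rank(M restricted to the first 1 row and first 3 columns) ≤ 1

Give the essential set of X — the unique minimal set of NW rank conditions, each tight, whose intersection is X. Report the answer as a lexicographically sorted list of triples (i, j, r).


Propagating the 10 rank bounds to every northwest block:

  R[1]: 0 | 1 | 1 | 1
  R[2]: 0 | 1 | 2 | 2
  R[3]: 1 | 2 | 3 | 3
  R[4]: 1 | 2 | 3 | 4

hence w(1..4) = (2, 3, 1, 4).

1 SE-corner of the 2-cell Rothe diagram gives Ess(w):

[(2, 1, 0)]


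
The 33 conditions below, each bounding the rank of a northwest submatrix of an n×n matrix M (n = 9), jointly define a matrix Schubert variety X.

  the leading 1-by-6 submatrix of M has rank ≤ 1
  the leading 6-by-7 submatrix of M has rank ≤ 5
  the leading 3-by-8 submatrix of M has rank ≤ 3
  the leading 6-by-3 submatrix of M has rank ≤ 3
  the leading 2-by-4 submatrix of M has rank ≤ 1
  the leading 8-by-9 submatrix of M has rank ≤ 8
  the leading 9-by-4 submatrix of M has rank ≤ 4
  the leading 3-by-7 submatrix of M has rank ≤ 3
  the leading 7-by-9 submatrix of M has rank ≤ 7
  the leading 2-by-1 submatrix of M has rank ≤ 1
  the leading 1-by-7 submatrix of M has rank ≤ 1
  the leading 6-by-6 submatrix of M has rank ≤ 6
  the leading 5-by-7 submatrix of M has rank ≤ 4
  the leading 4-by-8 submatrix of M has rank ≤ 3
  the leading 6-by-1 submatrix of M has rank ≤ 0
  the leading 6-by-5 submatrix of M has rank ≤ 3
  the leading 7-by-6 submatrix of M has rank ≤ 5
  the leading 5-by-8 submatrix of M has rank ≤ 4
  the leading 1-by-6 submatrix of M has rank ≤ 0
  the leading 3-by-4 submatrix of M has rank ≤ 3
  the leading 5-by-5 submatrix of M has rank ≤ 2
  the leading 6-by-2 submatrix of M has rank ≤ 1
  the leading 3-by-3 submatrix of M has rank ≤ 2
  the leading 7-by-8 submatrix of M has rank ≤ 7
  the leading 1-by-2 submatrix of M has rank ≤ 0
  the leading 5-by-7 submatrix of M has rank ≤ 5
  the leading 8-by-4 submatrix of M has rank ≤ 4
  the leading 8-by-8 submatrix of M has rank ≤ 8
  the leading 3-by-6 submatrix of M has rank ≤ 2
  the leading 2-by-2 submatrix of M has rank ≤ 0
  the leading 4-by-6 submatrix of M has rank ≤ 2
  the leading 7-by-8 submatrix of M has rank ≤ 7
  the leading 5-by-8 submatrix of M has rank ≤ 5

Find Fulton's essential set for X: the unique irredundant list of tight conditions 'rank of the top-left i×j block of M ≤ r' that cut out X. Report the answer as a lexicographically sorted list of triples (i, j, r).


Rank table r_w(9×9) implied by the 33 constraints:

  R[1]: 0  0  0  0  0  0  1  1  1
  R[2]: 0  0  1  1  1  1  2  2  2
  R[3]: 0  1  2  2  2  2  3  3  3
  R[4]: 0  1  2  2  2  2  3  3  4
  R[5]: 0  1  2  2  2  3  4  4  5
  R[6]: 0  1  2  3  3  4  5  5  6
  R[7]: 1  2  3  4  4  5  6  6  7
  R[8]: 1  2  3  4  5  6  7  7  8
  R[9]: 1  2  3  4  5  6  7  8  9

second differences of R give the permutation w = (7, 3, 2, 9, 6, 4, 1, 5, 8).

D(w) has 18 cells with 6 SE-corners; essential set:

[(1, 6, 0), (2, 2, 0), (4, 6, 2), (4, 8, 3), (5, 5, 2), (6, 1, 0)]


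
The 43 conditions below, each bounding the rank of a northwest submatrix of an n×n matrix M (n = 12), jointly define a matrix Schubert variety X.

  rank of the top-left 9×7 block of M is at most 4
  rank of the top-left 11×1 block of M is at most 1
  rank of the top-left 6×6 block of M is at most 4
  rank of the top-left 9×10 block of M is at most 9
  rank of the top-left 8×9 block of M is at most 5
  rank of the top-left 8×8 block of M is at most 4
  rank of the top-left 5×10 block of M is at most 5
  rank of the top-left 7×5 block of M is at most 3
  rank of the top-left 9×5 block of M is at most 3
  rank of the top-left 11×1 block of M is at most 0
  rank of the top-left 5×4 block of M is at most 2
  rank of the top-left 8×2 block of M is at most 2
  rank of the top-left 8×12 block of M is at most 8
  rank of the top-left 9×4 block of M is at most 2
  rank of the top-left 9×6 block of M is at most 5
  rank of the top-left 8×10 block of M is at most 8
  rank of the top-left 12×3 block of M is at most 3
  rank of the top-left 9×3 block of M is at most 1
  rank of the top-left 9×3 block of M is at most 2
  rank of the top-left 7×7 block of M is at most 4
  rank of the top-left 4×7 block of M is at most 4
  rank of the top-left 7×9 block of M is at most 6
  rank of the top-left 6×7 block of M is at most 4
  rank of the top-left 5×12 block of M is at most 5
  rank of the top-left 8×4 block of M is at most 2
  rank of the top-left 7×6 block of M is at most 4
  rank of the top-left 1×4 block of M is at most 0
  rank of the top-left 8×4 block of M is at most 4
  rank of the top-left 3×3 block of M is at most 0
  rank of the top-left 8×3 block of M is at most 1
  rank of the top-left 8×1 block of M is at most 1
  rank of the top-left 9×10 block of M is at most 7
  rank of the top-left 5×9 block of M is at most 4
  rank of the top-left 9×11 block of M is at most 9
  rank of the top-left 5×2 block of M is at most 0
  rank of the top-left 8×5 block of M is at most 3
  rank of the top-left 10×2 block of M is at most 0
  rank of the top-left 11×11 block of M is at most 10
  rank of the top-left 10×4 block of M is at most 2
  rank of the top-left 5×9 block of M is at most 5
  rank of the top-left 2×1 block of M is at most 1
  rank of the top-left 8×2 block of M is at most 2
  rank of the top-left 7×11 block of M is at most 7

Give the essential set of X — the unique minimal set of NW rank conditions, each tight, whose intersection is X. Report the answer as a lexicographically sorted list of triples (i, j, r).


Propagating the 43 rank bounds to every northwest block:

  row 1: 0  0  0  0  1  1  1  1  1  1  1  1
  row 2: 0  0  0  1  2  2  2  2  2  2  2  2
  row 3: 0  0  0  1  2  3  3  3  3  3  3  3
  row 4: 0  0  1  2  3  4  4  4  4  4  4  4
  row 5: 0  0  1  2  3  4  4  4  4  5  5  5
  row 6: 0  0  1  2  3  4  4  4  5  6  6  6
  row 7: 0  0  1  2  3  4  4  4  5  6  7  7
  row 8: 0  0  1  2  3  4  4  4  5  6  7  8
  row 9: 0  0  1  2  3  4  4  5  6  7  8  9
  row 10: 0  0  1  2  3  4  5  6  7  8  9  10
  row 11: 0  1  2  3  4  5  6  7  8  9  10  11
  row 12: 1  2  3  4  5  6  7  8  9  10  11  12

hence w(1..12) = (5, 4, 6, 3, 10, 9, 11, 12, 8, 7, 2, 1).

D(w) has 35 cells with 7 SE-corners; essential set:

[(1, 4, 0), (3, 3, 0), (5, 9, 4), (8, 8, 4), (9, 7, 4), (10, 2, 0), (11, 1, 0)]


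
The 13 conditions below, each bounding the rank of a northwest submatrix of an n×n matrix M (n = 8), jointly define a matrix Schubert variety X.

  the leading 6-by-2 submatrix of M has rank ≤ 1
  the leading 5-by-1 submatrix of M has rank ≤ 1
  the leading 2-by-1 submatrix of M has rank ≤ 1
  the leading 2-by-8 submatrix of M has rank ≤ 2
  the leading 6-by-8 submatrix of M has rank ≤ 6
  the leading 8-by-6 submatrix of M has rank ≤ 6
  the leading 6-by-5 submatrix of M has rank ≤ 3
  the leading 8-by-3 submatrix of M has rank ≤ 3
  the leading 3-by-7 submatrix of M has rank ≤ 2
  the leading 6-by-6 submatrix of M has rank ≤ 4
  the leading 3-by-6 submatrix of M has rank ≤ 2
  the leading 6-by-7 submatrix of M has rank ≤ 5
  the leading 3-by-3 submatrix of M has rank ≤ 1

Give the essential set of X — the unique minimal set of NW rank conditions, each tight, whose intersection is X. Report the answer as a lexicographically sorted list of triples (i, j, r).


Computing R[i][j] = min implied NW-rank bound (n=8, 13 conditions):

  row 1: 1 | 1 | 1 | 1 | 1 | 1 | 1 | 1
  row 2: 1 | 1 | 1 | 2 | 2 | 2 | 2 | 2
  row 3: 1 | 1 | 1 | 2 | 2 | 2 | 2 | 3
  row 4: 1 | 1 | 2 | 3 | 3 | 3 | 3 | 4
  row 5: 1 | 1 | 2 | 3 | 3 | 4 | 4 | 5
  row 6: 1 | 1 | 2 | 3 | 3 | 4 | 5 | 6
  row 7: 1 | 2 | 3 | 4 | 4 | 5 | 6 | 7
  row 8: 1 | 2 | 3 | 4 | 5 | 6 | 7 | 8

so w = (1, 4, 8, 3, 6, 7, 2, 5).

Fulton essential set (4 of the 12 Rothe cells):

[(3, 3, 1), (3, 7, 2), (6, 2, 1), (6, 5, 3)]


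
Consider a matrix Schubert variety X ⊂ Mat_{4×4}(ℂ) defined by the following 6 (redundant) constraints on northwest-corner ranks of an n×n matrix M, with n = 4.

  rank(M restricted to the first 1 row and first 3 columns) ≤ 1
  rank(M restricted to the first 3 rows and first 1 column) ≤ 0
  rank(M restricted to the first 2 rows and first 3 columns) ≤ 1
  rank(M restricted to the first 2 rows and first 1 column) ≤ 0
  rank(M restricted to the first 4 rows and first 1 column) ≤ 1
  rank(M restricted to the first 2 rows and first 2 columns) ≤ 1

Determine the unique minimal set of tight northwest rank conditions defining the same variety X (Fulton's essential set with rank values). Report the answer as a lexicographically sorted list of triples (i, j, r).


The tightest implied rank at each (i,j), from the 6 conditions:

  0, 1, 1, 1
  0, 1, 1, 2
  0, 1, 2, 3
  1, 2, 3, 4

hence w(1..4) = (2, 4, 3, 1).

2 SE-corners of the 4-cell Rothe diagram give Ess(w):

[(2, 3, 1), (3, 1, 0)]
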